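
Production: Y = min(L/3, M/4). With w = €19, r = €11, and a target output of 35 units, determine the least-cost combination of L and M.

With a fixed-proportions technology, the cost-minimizing bundle uses no slack in either input: L/3 = M/4 = Y.
So L = 3·35 = 105 and M = 4·35 = 140.

L* = 105, M* = 140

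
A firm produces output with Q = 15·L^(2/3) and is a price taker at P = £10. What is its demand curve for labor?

MP_L = (2/3)·15·L^(-1/3) = 10·L^(-1/3).
Setting P·MP_L = w: 100·L^(-1/3) = w.
Solving for L: L^(-1/3) = w/100, so L = (100/w)^(3).

L(w) = 1000000/w³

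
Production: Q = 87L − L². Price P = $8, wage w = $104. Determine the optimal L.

L* = 37

The marginal product of L is MP_L = 87 − 2L.
A price-taking firm hires until the value of the marginal product equals the wage: P·MP_L = w, so 8·(87 − 2L) = 104.
Then 87 − 2L = 13, giving L = 37.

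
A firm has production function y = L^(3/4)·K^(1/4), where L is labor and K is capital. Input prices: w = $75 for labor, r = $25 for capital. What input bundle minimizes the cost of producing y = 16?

Cost minimization requires the marginal rate of technical substitution to equal the input-price ratio: MP_L/MP_K = w/r.
Here MP_L/MP_K = (3/4)·(K/L)/(1/4) = 3·(K/L). Setting this equal to 75/25 = 3 gives K = L.
Substituting into y = 16: L^(3/4)·(L)^(1/4) = 16.
Solving, L = 16 and K = 16.

L* = 16, K* = 16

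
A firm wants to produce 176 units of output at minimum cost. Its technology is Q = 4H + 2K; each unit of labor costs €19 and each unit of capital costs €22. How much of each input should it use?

H* = 44, K* = 0

The inputs are perfect substitutes, so the firm uses whichever has the lower cost per unit of output.
Cost per unit of output via H is w/4 = 4.75; via K it is r/2 = 11. H is cheaper.
Producing Q = 176 with H alone: H = 44, K = 0.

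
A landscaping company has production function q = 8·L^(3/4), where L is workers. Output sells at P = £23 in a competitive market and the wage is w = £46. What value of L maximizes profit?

L* = 81

MP_L = (3/4)·8·L^(-1/4) = 6·L^(-1/4).
Profit maximization for a price taker requires P·MP_L = w: 23·6·L^(-1/4) = 46.
So L^(-1/4) = 1/3, which gives L = 81.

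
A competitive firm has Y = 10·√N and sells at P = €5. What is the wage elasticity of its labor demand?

ε = -2

MP_N = (1/2)·10·N^(-1/2), so P·MP_N = w gives 25·N^(-1/2) = w.
Solving, N(w) = (25/w)^(2). This is a constant-elasticity form: N ∝ w^(−2), so ε = −2.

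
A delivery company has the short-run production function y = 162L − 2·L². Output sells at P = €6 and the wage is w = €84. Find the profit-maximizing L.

L* = 37

The marginal product of L is MP_L = 162 − 4L.
A price-taking firm hires until the value of the marginal product equals the wage: P·MP_L = w, so 6·(162 − 4L) = 84.
Then 162 − 4L = 14, giving L = 37.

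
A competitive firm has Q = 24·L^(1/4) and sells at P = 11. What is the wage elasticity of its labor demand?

MP_L = (1/4)·24·L^(-3/4), so P·MP_L = w gives 66·L^(-3/4) = w.
Solving, L(w) = (66/w)^(4/3). This is a constant-elasticity form: L ∝ w^(−4/3), so ε = −4/3.

ε = -4/3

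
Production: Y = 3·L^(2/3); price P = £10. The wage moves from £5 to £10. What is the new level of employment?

L* = 8

From P·MP_L = w with MP_L = 2·L^(-1/3), the labor demand is L(w) = (20/w)^(3).
At w = 5: L = 64. At w = 10: L = 8.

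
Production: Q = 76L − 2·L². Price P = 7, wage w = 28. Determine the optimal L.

L* = 18

The marginal product of L is MP_L = 76 − 4L.
A price-taking firm hires until the value of the marginal product equals the wage: P·MP_L = w, so 7·(76 − 4L) = 28.
Then 76 − 4L = 4, giving L = 18.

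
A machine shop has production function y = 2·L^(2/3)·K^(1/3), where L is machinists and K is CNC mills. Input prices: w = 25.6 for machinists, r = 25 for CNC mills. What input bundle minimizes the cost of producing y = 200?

Cost minimization requires the marginal rate of technical substitution to equal the input-price ratio: MP_L/MP_K = w/r.
Here MP_L/MP_K = (2/3)·(K/L)/(1/3) = 2·(K/L). Setting this equal to 25.6/25 = 1.024 gives K = 0.512L.
Substituting into y = 200: 2·L^(2/3)·(0.512L)^(1/3) = 200.
Solving, L = 125 and K = 64.

L* = 125, K* = 64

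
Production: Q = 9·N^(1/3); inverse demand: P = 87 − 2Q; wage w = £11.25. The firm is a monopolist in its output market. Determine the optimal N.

N* = 8

Marginal revenue from the inverse demand is MR = 87 − 4Q.
The marginal product is MP_N = 3·N^(-2/3).
A monopolist hires until marginal revenue product equals the wage: MR·MP_N = w.
At N, Q = 9·N^(1/3). Substituting and solving: (87 − 36·N^(1/3))·3·N^(-2/3) = 11.25 gives N = 8.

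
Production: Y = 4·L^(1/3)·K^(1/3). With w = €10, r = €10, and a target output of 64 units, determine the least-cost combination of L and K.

Cost minimization requires the marginal rate of technical substitution to equal the input-price ratio: MP_L/MP_K = w/r.
Here MP_L/MP_K = (1/3)·(K/L)/(1/3) = (K/L). Setting this equal to 10/10 = 1 gives K = L.
Substituting into Y = 64: 4·L^(1/3)·(L)^(1/3) = 64.
Solving, L = 64 and K = 64.

L* = 64, K* = 64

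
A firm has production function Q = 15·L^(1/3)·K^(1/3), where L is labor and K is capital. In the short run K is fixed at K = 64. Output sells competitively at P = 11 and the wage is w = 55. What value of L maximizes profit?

With K = 64, MP_L = (1/3)·15·L^(-2/3)·64^(1/3) = 20·L^(-2/3).
Profit maximization for a price taker requires P·MP_L = w: 11·20·L^(-2/3) = 55.
So L^(-2/3) = 0.25, which gives L = 8.

L* = 8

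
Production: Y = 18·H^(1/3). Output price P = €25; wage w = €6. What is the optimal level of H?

H* = 125

MP_H = (1/3)·18·H^(-2/3) = 6·H^(-2/3).
Profit maximization for a price taker requires P·MP_H = w: 25·6·H^(-2/3) = 6.
So H^(-2/3) = 0.04, which gives H = 125.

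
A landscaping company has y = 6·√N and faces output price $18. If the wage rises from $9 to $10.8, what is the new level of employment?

From P·MP_N = w with MP_N = 3·N^(-1/2), the labor demand is N(w) = (54/w)^(2).
At w = 9: N = 36. At w = 10.8: N = 25.

N* = 25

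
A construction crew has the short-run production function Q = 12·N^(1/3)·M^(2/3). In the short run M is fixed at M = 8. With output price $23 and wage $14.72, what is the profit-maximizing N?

N* = 125

With M = 8, MP_N = (1/3)·12·N^(-2/3)·8^(2/3) = 16·N^(-2/3).
Profit maximization for a price taker requires P·MP_N = w: 23·16·N^(-2/3) = 14.72.
So N^(-2/3) = 0.04, which gives N = 125.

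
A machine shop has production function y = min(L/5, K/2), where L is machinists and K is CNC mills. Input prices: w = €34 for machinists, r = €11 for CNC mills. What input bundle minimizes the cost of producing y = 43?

L* = 215, K* = 86

With a fixed-proportions technology, the cost-minimizing bundle uses no slack in either input: L/5 = K/2 = y.
So L = 5·43 = 215 and K = 2·43 = 86.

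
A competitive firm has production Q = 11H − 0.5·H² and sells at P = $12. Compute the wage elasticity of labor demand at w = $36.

From P·MP_H = w with MP_H = 11 − H, labor demand is H(w) = 11 − w/12.
dH/dw = −1/(12) = -1/12.
At w = 36, H = 8, so ε = (dH/dw)·(w/H) = (-1/12)·(36/8) = -0.375.

ε = -0.375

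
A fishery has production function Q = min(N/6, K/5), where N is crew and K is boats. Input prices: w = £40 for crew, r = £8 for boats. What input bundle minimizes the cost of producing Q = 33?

N* = 198, K* = 165

With a fixed-proportions technology, the cost-minimizing bundle uses no slack in either input: N/6 = K/5 = Q.
So N = 6·33 = 198 and K = 5·33 = 165.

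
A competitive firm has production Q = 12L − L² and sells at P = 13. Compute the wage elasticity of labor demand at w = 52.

ε = -0.5

From P·MP_L = w with MP_L = 12 − 2L, labor demand is L(w) = (12 − w/13)/2.
dL/dw = −1/(26) = -1/26.
At w = 52, L = 4, so ε = (dL/dw)·(w/L) = (-1/26)·(52/4) = -0.5.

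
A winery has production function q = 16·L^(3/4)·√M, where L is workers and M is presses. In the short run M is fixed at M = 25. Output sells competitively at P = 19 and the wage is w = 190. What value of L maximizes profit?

L* = 1296

With M = 25, MP_L = (3/4)·16·L^(-1/4)·25^(1/2) = 60·L^(-1/4).
Profit maximization for a price taker requires P·MP_L = w: 19·60·L^(-1/4) = 190.
So L^(-1/4) = 1/6, which gives L = 1296.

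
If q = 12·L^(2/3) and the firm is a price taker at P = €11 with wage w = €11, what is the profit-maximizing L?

L* = 512

MP_L = (2/3)·12·L^(-1/3) = 8·L^(-1/3).
Profit maximization for a price taker requires P·MP_L = w: 11·8·L^(-1/3) = 11.
So L^(-1/3) = 0.125, which gives L = 512.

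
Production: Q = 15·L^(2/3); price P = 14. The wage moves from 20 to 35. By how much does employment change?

From P·MP_L = w with MP_L = 10·L^(-1/3), the labor demand is L(w) = (140/w)^(3).
At w = 20: L = 343. At w = 35: L = 64.
ΔL = 64 − 343 = -279.

ΔL = -279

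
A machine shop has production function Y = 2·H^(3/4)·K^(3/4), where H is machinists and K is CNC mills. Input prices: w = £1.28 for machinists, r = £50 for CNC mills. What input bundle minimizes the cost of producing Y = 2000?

H* = 625, K* = 16

Cost minimization requires the marginal rate of technical substitution to equal the input-price ratio: MP_H/MP_K = w/r.
Here MP_H/MP_K = (3/4)·(K/H)/(3/4) = (K/H). Setting this equal to 1.28/50 = 0.0256 gives K = 0.0256H.
Substituting into Y = 2000: 2·H^(3/4)·(0.0256H)^(3/4) = 2000.
Solving, H = 625 and K = 16.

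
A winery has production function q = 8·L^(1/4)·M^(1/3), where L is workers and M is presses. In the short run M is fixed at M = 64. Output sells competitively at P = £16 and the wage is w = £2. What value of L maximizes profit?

L* = 256

With M = 64, MP_L = (1/4)·8·L^(-3/4)·64^(1/3) = 8·L^(-3/4).
Profit maximization for a price taker requires P·MP_L = w: 16·8·L^(-3/4) = 2.
So L^(-3/4) = 0.015625, which gives L = 256.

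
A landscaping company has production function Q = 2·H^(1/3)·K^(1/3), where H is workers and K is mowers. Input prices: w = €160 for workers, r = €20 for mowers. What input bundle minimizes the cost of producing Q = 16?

Cost minimization requires the marginal rate of technical substitution to equal the input-price ratio: MP_H/MP_K = w/r.
Here MP_H/MP_K = (1/3)·(K/H)/(1/3) = (K/H). Setting this equal to 160/20 = 8 gives K = 8H.
Substituting into Q = 16: 2·H^(1/3)·(8H)^(1/3) = 16.
Solving, H = 8 and K = 64.

H* = 8, K* = 64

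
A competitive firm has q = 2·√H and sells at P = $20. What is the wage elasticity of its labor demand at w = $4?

MP_H = (1/2)·2·H^(-1/2), so P·MP_H = w gives 20·H^(-1/2) = w.
Solving, H(w) = (20/w)^(2). This is a constant-elasticity form: H ∝ w^(−2), so ε = −2.

ε = -2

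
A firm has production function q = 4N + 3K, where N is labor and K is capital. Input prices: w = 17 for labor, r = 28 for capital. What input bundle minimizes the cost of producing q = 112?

The inputs are perfect substitutes, so the firm uses whichever has the lower cost per unit of output.
Cost per unit of output via N is w/4 = 4.25; via K it is r/3 = 28/3. N is cheaper.
Producing q = 112 with N alone: N = 28, K = 0.

N* = 28, K* = 0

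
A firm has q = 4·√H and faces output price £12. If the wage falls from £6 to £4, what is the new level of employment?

H* = 36

From P·MP_H = w with MP_H = 2·H^(-1/2), the labor demand is H(w) = (24/w)^(2).
At w = 6: H = 16. At w = 4: H = 36.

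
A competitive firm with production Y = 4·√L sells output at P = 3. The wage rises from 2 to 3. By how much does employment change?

ΔL = -5

From P·MP_L = w with MP_L = 2·L^(-1/2), the labor demand is L(w) = (6/w)^(2).
At w = 2: L = 9. At w = 3: L = 4.
ΔL = 4 − 9 = -5.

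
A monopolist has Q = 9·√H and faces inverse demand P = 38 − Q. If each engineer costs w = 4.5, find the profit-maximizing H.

Marginal revenue from the inverse demand is MR = 38 − 2Q.
The marginal product is MP_H = 4.5·H^(-1/2).
A monopolist hires until marginal revenue product equals the wage: MR·MP_H = w.
At H, Q = 9·√H. Substituting and solving: (38 − 18·√H)·4.5·H^(-1/2) = 4.5 gives H = 4.

H* = 4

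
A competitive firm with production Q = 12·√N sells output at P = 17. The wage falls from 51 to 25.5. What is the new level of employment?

N* = 16

From P·MP_N = w with MP_N = 6·N^(-1/2), the labor demand is N(w) = (102/w)^(2).
At w = 51: N = 4. At w = 25.5: N = 16.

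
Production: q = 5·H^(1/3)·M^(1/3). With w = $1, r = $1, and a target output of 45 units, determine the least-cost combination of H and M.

H* = 27, M* = 27

Cost minimization requires the marginal rate of technical substitution to equal the input-price ratio: MP_H/MP_M = w/r.
Here MP_H/MP_M = (1/3)·(M/H)/(1/3) = (M/H). Setting this equal to 1/1 = 1 gives M = H.
Substituting into q = 45: 5·H^(1/3)·(H)^(1/3) = 45.
Solving, H = 27 and M = 27.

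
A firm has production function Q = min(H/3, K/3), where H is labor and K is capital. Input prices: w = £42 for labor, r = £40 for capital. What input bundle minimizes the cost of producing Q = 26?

With a fixed-proportions technology, the cost-minimizing bundle uses no slack in either input: H/3 = K/3 = Q.
So H = 3·26 = 78 and K = 3·26 = 78.

H* = 78, K* = 78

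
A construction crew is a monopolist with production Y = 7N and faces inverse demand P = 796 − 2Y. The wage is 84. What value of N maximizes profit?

Marginal revenue from the inverse demand is MR = 796 − 4Y.
The marginal product is MP_N = 7.
A monopolist hires until marginal revenue product equals the wage: MR·MP_N = w.
(796 − 28N)·7 = 84, so N = 28.

N* = 28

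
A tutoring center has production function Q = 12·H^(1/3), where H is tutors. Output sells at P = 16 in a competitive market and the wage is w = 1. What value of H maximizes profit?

MP_H = (1/3)·12·H^(-2/3) = 4·H^(-2/3).
Profit maximization for a price taker requires P·MP_H = w: 16·4·H^(-2/3) = 1.
So H^(-2/3) = 0.015625, which gives H = 512.

H* = 512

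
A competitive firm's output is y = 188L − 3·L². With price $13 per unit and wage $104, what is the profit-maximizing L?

L* = 30

The marginal product of L is MP_L = 188 − 6L.
A price-taking firm hires until the value of the marginal product equals the wage: P·MP_L = w, so 13·(188 − 6L) = 104.
Then 188 − 6L = 8, giving L = 30.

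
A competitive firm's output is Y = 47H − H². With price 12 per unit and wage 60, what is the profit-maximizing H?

H* = 21

The marginal product of H is MP_H = 47 − 2H.
A price-taking firm hires until the value of the marginal product equals the wage: P·MP_H = w, so 12·(47 − 2H) = 60.
Then 47 − 2H = 5, giving H = 21.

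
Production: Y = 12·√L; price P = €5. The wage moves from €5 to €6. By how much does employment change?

ΔL = -11

From P·MP_L = w with MP_L = 6·L^(-1/2), the labor demand is L(w) = (30/w)^(2).
At w = 5: L = 36. At w = 6: L = 25.
ΔL = 25 − 36 = -11.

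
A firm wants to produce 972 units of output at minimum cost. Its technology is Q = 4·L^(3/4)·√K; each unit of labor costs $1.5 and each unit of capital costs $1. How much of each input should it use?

L* = 81, K* = 81

Cost minimization requires the marginal rate of technical substitution to equal the input-price ratio: MP_L/MP_K = w/r.
Here MP_L/MP_K = (3/4)·(K/L)/(1/2) = 1.5·(K/L). Setting this equal to 1.5/1 = 1.5 gives K = L.
Substituting into Q = 972: 4·L^(3/4)·(L)^(1/2) = 972.
Solving, L = 81 and K = 81.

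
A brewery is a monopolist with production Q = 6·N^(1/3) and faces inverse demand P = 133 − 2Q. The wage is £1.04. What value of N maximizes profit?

N* = 125

Marginal revenue from the inverse demand is MR = 133 − 4Q.
The marginal product is MP_N = 2·N^(-2/3).
A monopolist hires until marginal revenue product equals the wage: MR·MP_N = w.
At N, Q = 6·N^(1/3). Substituting and solving: (133 − 24·N^(1/3))·2·N^(-2/3) = 1.04 gives N = 125.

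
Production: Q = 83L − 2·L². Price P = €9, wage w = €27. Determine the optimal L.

The marginal product of L is MP_L = 83 − 4L.
A price-taking firm hires until the value of the marginal product equals the wage: P·MP_L = w, so 9·(83 − 4L) = 27.
Then 83 − 4L = 3, giving L = 20.

L* = 20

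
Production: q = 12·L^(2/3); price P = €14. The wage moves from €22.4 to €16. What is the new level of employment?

From P·MP_L = w with MP_L = 8·L^(-1/3), the labor demand is L(w) = (112/w)^(3).
At w = 22.4: L = 125. At w = 16: L = 343.

L* = 343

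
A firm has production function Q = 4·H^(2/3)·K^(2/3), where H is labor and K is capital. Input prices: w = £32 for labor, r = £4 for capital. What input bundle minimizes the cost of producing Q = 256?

Cost minimization requires the marginal rate of technical substitution to equal the input-price ratio: MP_H/MP_K = w/r.
Here MP_H/MP_K = (2/3)·(K/H)/(2/3) = (K/H). Setting this equal to 32/4 = 8 gives K = 8H.
Substituting into Q = 256: 4·H^(2/3)·(8H)^(2/3) = 256.
Solving, H = 8 and K = 64.

H* = 8, K* = 64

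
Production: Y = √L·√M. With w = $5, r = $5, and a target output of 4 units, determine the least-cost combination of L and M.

L* = 4, M* = 4

Cost minimization requires the marginal rate of technical substitution to equal the input-price ratio: MP_L/MP_M = w/r.
Here MP_L/MP_M = (1/2)·(M/L)/(1/2) = (M/L). Setting this equal to 5/5 = 1 gives M = L.
Substituting into Y = 4: L^(1/2)·(L)^(1/2) = 4.
Solving, L = 4 and M = 4.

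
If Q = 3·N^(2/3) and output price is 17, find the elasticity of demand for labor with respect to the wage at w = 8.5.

MP_N = (2/3)·3·N^(-1/3), so P·MP_N = w gives 34·N^(-1/3) = w.
Solving, N(w) = (34/w)^(3). This is a constant-elasticity form: N ∝ w^(−3), so ε = −3.

ε = -3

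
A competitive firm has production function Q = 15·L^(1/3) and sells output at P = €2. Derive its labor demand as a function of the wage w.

MP_L = (1/3)·15·L^(-2/3) = 5·L^(-2/3).
Setting P·MP_L = w: 10·L^(-2/3) = w.
Solving for L: L^(-2/3) = w/10, so L = (10/w)^(3/2).

L(w) = (10/w)^(3/2)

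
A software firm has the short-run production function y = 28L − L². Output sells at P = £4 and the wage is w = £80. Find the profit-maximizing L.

L* = 4

The marginal product of L is MP_L = 28 − 2L.
A price-taking firm hires until the value of the marginal product equals the wage: P·MP_L = w, so 4·(28 − 2L) = 80.
Then 28 − 2L = 20, giving L = 4.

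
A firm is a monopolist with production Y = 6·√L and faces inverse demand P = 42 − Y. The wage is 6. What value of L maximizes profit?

L* = 9

Marginal revenue from the inverse demand is MR = 42 − 2Y.
The marginal product is MP_L = 3·L^(-1/2).
A monopolist hires until marginal revenue product equals the wage: MR·MP_L = w.
At L, Y = 6·√L. Substituting and solving: (42 − 12·√L)·3·L^(-1/2) = 6 gives L = 9.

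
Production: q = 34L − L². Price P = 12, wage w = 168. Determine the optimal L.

The marginal product of L is MP_L = 34 − 2L.
A price-taking firm hires until the value of the marginal product equals the wage: P·MP_L = w, so 12·(34 − 2L) = 168.
Then 34 − 2L = 14, giving L = 10.

L* = 10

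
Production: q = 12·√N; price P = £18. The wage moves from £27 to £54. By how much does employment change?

From P·MP_N = w with MP_N = 6·N^(-1/2), the labor demand is N(w) = (108/w)^(2).
At w = 27: N = 16. At w = 54: N = 4.
ΔN = 4 − 16 = -12.

ΔN = -12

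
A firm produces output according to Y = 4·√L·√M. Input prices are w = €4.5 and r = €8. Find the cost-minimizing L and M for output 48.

Cost minimization requires the marginal rate of technical substitution to equal the input-price ratio: MP_L/MP_M = w/r.
Here MP_L/MP_M = (1/2)·(M/L)/(1/2) = (M/L). Setting this equal to 4.5/8 = 0.5625 gives M = 0.5625L.
Substituting into Y = 48: 4·L^(1/2)·(0.5625L)^(1/2) = 48.
Solving, L = 16 and M = 9.

L* = 16, M* = 9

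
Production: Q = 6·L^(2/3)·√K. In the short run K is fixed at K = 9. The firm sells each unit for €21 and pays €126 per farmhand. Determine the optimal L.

L* = 8

With K = 9, MP_L = (2/3)·6·L^(-1/3)·9^(1/2) = 12·L^(-1/3).
Profit maximization for a price taker requires P·MP_L = w: 21·12·L^(-1/3) = 126.
So L^(-1/3) = 0.5, which gives L = 8.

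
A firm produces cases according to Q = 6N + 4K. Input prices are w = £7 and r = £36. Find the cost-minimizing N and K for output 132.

N* = 22, K* = 0

The inputs are perfect substitutes, so the firm uses whichever has the lower cost per unit of output.
Cost per unit of output via N is w/6 = 7/6; via K it is r/4 = 9. N is cheaper.
Producing Q = 132 with N alone: N = 22, K = 0.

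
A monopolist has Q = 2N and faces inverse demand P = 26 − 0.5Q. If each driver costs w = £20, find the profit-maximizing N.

Marginal revenue from the inverse demand is MR = 26 − Q.
The marginal product is MP_N = 2.
A monopolist hires until marginal revenue product equals the wage: MR·MP_N = w.
(26 − 2N)·2 = 20, so N = 8.

N* = 8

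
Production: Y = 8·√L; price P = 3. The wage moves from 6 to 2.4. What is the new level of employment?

From P·MP_L = w with MP_L = 4·L^(-1/2), the labor demand is L(w) = (12/w)^(2).
At w = 6: L = 4. At w = 2.4: L = 25.

L* = 25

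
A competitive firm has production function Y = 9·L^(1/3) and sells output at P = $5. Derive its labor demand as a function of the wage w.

MP_L = (1/3)·9·L^(-2/3) = 3·L^(-2/3).
Setting P·MP_L = w: 15·L^(-2/3) = w.
Solving for L: L^(-2/3) = w/15, so L = (15/w)^(3/2).

L(w) = (15/w)^(3/2)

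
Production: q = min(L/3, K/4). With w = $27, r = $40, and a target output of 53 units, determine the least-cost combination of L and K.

L* = 159, K* = 212

With a fixed-proportions technology, the cost-minimizing bundle uses no slack in either input: L/3 = K/4 = q.
So L = 3·53 = 159 and K = 4·53 = 212.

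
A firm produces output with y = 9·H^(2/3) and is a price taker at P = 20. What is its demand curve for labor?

H(w) = 1728000/w³

MP_H = (2/3)·9·H^(-1/3) = 6·H^(-1/3).
Setting P·MP_H = w: 120·H^(-1/3) = w.
Solving for H: H^(-1/3) = w/120, so H = (120/w)^(3).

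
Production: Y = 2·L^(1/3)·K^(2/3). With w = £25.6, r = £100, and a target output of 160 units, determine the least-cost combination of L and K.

L* = 125, K* = 64

Cost minimization requires the marginal rate of technical substitution to equal the input-price ratio: MP_L/MP_K = w/r.
Here MP_L/MP_K = (1/3)·(K/L)/(2/3) = 0.5·(K/L). Setting this equal to 25.6/100 = 0.256 gives K = 0.512L.
Substituting into Y = 160: 2·L^(1/3)·(0.512L)^(2/3) = 160.
Solving, L = 125 and K = 64.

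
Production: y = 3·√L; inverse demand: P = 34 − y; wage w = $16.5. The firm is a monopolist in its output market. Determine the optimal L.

L* = 4

Marginal revenue from the inverse demand is MR = 34 − 2y.
The marginal product is MP_L = 1.5·L^(-1/2).
A monopolist hires until marginal revenue product equals the wage: MR·MP_L = w.
At L, y = 3·√L. Substituting and solving: (34 − 6·√L)·1.5·L^(-1/2) = 16.5 gives L = 4.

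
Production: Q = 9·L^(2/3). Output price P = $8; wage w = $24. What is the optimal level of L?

L* = 8

MP_L = (2/3)·9·L^(-1/3) = 6·L^(-1/3).
Profit maximization for a price taker requires P·MP_L = w: 8·6·L^(-1/3) = 24.
So L^(-1/3) = 0.5, which gives L = 8.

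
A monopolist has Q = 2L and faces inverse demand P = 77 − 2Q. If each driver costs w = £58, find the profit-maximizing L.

L* = 6

Marginal revenue from the inverse demand is MR = 77 − 4Q.
The marginal product is MP_L = 2.
A monopolist hires until marginal revenue product equals the wage: MR·MP_L = w.
(77 − 8L)·2 = 58, so L = 6.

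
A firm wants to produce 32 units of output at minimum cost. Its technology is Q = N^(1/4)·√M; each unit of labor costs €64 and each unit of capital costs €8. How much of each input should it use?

N* = 16, M* = 256

Cost minimization requires the marginal rate of technical substitution to equal the input-price ratio: MP_N/MP_M = w/r.
Here MP_N/MP_M = (1/4)·(M/N)/(1/2) = 0.5·(M/N). Setting this equal to 64/8 = 8 gives M = 16N.
Substituting into Q = 32: N^(1/4)·(16N)^(1/2) = 32.
Solving, N = 16 and M = 256.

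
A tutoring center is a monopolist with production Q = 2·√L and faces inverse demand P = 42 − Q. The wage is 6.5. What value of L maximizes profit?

Marginal revenue from the inverse demand is MR = 42 − 2Q.
The marginal product is MP_L = L^(-1/2).
A monopolist hires until marginal revenue product equals the wage: MR·MP_L = w.
At L, Q = 2·√L. Substituting and solving: (42 − 4·√L)·L^(-1/2) = 6.5 gives L = 16.

L* = 16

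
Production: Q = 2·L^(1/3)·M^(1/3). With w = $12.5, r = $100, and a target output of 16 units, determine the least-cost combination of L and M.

Cost minimization requires the marginal rate of technical substitution to equal the input-price ratio: MP_L/MP_M = w/r.
Here MP_L/MP_M = (1/3)·(M/L)/(1/3) = (M/L). Setting this equal to 12.5/100 = 0.125 gives M = 0.125L.
Substituting into Q = 16: 2·L^(1/3)·(0.125L)^(1/3) = 16.
Solving, L = 64 and M = 8.

L* = 64, M* = 8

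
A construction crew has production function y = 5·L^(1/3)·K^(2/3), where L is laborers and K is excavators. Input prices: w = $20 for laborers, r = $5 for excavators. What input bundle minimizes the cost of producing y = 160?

Cost minimization requires the marginal rate of technical substitution to equal the input-price ratio: MP_L/MP_K = w/r.
Here MP_L/MP_K = (1/3)·(K/L)/(2/3) = 0.5·(K/L). Setting this equal to 20/5 = 4 gives K = 8L.
Substituting into y = 160: 5·L^(1/3)·(8L)^(2/3) = 160.
Solving, L = 8 and K = 64.

L* = 8, K* = 64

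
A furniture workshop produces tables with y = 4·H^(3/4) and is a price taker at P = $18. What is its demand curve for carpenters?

H(w) = 8503056/w^(4)

MP_H = (3/4)·4·H^(-1/4) = 3·H^(-1/4).
Setting P·MP_H = w: 54·H^(-1/4) = w.
Solving for H: H^(-1/4) = w/54, so H = (54/w)^(4).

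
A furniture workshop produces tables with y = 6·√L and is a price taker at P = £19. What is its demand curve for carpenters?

MP_L = (1/2)·6·L^(-1/2) = 3·L^(-1/2).
Setting P·MP_L = w: 57·L^(-1/2) = w.
Solving for L: L^(-1/2) = w/57, so L = (57/w)^(2).

L(w) = 3249/w²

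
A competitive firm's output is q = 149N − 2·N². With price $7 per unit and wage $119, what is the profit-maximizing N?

The marginal product of N is MP_N = 149 − 4N.
A price-taking firm hires until the value of the marginal product equals the wage: P·MP_N = w, so 7·(149 − 4N) = 119.
Then 149 − 4N = 17, giving N = 33.

N* = 33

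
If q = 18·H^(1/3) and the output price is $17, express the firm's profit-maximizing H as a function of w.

H(w) = (102/w)^(3/2)

MP_H = (1/3)·18·H^(-2/3) = 6·H^(-2/3).
Setting P·MP_H = w: 102·H^(-2/3) = w.
Solving for H: H^(-2/3) = w/102, so H = (102/w)^(3/2).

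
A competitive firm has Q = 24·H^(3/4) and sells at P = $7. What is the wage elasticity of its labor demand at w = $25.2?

MP_H = (3/4)·24·H^(-1/4), so P·MP_H = w gives 126·H^(-1/4) = w.
Solving, H(w) = (126/w)^(4). This is a constant-elasticity form: H ∝ w^(−4), so ε = −4.

ε = -4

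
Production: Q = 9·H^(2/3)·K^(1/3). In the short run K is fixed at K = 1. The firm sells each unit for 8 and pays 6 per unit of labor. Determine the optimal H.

With K = 1, MP_H = (2/3)·9·H^(-1/3)·1^(1/3) = 6·H^(-1/3).
Profit maximization for a price taker requires P·MP_H = w: 8·6·H^(-1/3) = 6.
So H^(-1/3) = 0.125, which gives H = 512.

H* = 512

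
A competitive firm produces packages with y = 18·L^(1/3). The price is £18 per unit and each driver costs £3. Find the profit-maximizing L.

MP_L = (1/3)·18·L^(-2/3) = 6·L^(-2/3).
Profit maximization for a price taker requires P·MP_L = w: 18·6·L^(-2/3) = 3.
So L^(-2/3) = 1/36, which gives L = 216.

L* = 216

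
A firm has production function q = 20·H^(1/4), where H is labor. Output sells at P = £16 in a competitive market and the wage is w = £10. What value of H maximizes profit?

MP_H = (1/4)·20·H^(-3/4) = 5·H^(-3/4).
Profit maximization for a price taker requires P·MP_H = w: 16·5·H^(-3/4) = 10.
So H^(-3/4) = 0.125, which gives H = 16.

H* = 16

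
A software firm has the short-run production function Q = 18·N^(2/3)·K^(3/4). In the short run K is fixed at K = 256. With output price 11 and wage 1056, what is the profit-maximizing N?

N* = 512

With K = 256, MP_N = (2/3)·18·N^(-1/3)·256^(3/4) = 768·N^(-1/3).
Profit maximization for a price taker requires P·MP_N = w: 11·768·N^(-1/3) = 1056.
So N^(-1/3) = 0.125, which gives N = 512.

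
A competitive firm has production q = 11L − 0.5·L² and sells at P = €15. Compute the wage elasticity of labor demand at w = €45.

From P·MP_L = w with MP_L = 11 − L, labor demand is L(w) = 11 − w/15.
dL/dw = −1/(15) = -1/15.
At w = 45, L = 8, so ε = (dL/dw)·(w/L) = (-1/15)·(45/8) = -0.375.

ε = -0.375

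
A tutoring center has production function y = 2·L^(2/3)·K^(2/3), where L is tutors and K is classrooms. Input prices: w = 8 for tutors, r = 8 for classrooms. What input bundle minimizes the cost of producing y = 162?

Cost minimization requires the marginal rate of technical substitution to equal the input-price ratio: MP_L/MP_K = w/r.
Here MP_L/MP_K = (2/3)·(K/L)/(2/3) = (K/L). Setting this equal to 8/8 = 1 gives K = L.
Substituting into y = 162: 2·L^(2/3)·(L)^(2/3) = 162.
Solving, L = 27 and K = 27.

L* = 27, K* = 27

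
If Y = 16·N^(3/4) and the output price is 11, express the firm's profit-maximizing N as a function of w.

MP_N = (3/4)·16·N^(-1/4) = 12·N^(-1/4).
Setting P·MP_N = w: 132·N^(-1/4) = w.
Solving for N: N^(-1/4) = w/132, so N = (132/w)^(4).

N(w) = (132/w)^(4)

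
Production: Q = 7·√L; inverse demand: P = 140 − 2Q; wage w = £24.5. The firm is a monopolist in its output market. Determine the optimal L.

Marginal revenue from the inverse demand is MR = 140 − 4Q.
The marginal product is MP_L = 3.5·L^(-1/2).
A monopolist hires until marginal revenue product equals the wage: MR·MP_L = w.
At L, Q = 7·√L. Substituting and solving: (140 − 28·√L)·3.5·L^(-1/2) = 24.5 gives L = 16.

L* = 16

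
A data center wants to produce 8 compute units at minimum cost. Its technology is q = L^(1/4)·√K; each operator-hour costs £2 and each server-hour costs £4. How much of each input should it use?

L* = 16, K* = 16

Cost minimization requires the marginal rate of technical substitution to equal the input-price ratio: MP_L/MP_K = w/r.
Here MP_L/MP_K = (1/4)·(K/L)/(1/2) = 0.5·(K/L). Setting this equal to 2/4 = 0.5 gives K = L.
Substituting into q = 8: L^(1/4)·(L)^(1/2) = 8.
Solving, L = 16 and K = 16.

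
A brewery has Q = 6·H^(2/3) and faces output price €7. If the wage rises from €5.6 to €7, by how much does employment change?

ΔH = -61

From P·MP_H = w with MP_H = 4·H^(-1/3), the labor demand is H(w) = (28/w)^(3).
At w = 5.6: H = 125. At w = 7: H = 64.
ΔH = 64 − 125 = -61.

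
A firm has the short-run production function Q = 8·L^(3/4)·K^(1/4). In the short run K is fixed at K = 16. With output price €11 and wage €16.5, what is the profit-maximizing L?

L* = 4096

With K = 16, MP_L = (3/4)·8·L^(-1/4)·16^(1/4) = 12·L^(-1/4).
Profit maximization for a price taker requires P·MP_L = w: 11·12·L^(-1/4) = 16.5.
So L^(-1/4) = 0.125, which gives L = 4096.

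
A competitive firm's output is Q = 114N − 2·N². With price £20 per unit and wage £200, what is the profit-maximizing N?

The marginal product of N is MP_N = 114 − 4N.
A price-taking firm hires until the value of the marginal product equals the wage: P·MP_N = w, so 20·(114 − 4N) = 200.
Then 114 − 4N = 10, giving N = 26.

N* = 26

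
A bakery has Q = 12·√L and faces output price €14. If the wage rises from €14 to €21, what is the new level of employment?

L* = 16

From P·MP_L = w with MP_L = 6·L^(-1/2), the labor demand is L(w) = (84/w)^(2).
At w = 14: L = 36. At w = 21: L = 16.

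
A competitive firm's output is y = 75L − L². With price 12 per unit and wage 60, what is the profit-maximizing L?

L* = 35

The marginal product of L is MP_L = 75 − 2L.
A price-taking firm hires until the value of the marginal product equals the wage: P·MP_L = w, so 12·(75 − 2L) = 60.
Then 75 − 2L = 5, giving L = 35.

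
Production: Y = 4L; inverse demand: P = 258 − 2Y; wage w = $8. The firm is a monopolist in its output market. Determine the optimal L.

Marginal revenue from the inverse demand is MR = 258 − 4Y.
The marginal product is MP_L = 4.
A monopolist hires until marginal revenue product equals the wage: MR·MP_L = w.
(258 − 16L)·4 = 8, so L = 16.

L* = 16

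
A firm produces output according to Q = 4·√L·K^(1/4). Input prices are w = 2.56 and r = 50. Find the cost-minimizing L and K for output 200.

Cost minimization requires the marginal rate of technical substitution to equal the input-price ratio: MP_L/MP_K = w/r.
Here MP_L/MP_K = (1/2)·(K/L)/(1/4) = 2·(K/L). Setting this equal to 2.56/50 = 0.0512 gives K = 0.0256L.
Substituting into Q = 200: 4·L^(1/2)·(0.0256L)^(1/4) = 200.
Solving, L = 625 and K = 16.

L* = 625, K* = 16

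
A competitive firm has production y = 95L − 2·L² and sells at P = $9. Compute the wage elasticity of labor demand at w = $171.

From P·MP_L = w with MP_L = 95 − 4L, labor demand is L(w) = (95 − w/9)/4.
dL/dw = −1/(36) = -1/36.
At w = 171, L = 19, so ε = (dL/dw)·(w/L) = (-1/36)·(171/19) = -0.25.

ε = -0.25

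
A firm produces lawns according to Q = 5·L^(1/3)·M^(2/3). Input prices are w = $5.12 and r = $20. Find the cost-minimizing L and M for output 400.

L* = 125, M* = 64

Cost minimization requires the marginal rate of technical substitution to equal the input-price ratio: MP_L/MP_M = w/r.
Here MP_L/MP_M = (1/3)·(M/L)/(2/3) = 0.5·(M/L). Setting this equal to 5.12/20 = 0.256 gives M = 0.512L.
Substituting into Q = 400: 5·L^(1/3)·(0.512L)^(2/3) = 400.
Solving, L = 125 and M = 64.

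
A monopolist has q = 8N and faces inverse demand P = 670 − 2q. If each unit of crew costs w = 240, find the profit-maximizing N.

Marginal revenue from the inverse demand is MR = 670 − 4q.
The marginal product is MP_N = 8.
A monopolist hires until marginal revenue product equals the wage: MR·MP_N = w.
(670 − 32N)·8 = 240, so N = 20.

N* = 20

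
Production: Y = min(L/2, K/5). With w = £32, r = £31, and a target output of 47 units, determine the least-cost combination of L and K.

With a fixed-proportions technology, the cost-minimizing bundle uses no slack in either input: L/2 = K/5 = Y.
So L = 2·47 = 94 and K = 5·47 = 235.

L* = 94, K* = 235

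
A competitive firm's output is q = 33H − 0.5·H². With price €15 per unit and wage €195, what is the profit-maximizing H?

The marginal product of H is MP_H = 33 − H.
A price-taking firm hires until the value of the marginal product equals the wage: P·MP_H = w, so 15·(33 − H) = 195.
Then 33 − H = 13, giving H = 20.

H* = 20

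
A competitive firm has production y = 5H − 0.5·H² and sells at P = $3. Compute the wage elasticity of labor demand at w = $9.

From P·MP_H = w with MP_H = 5 − H, labor demand is H(w) = 5 − w/3.
dH/dw = −1/(3) = -1/3.
At w = 9, H = 2, so ε = (dH/dw)·(w/H) = (-1/3)·(9/2) = -1.5.

ε = -1.5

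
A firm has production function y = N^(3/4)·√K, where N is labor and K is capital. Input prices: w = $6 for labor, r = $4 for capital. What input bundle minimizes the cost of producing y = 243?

N* = 81, K* = 81

Cost minimization requires the marginal rate of technical substitution to equal the input-price ratio: MP_N/MP_K = w/r.
Here MP_N/MP_K = (3/4)·(K/N)/(1/2) = 1.5·(K/N). Setting this equal to 6/4 = 1.5 gives K = N.
Substituting into y = 243: N^(3/4)·(N)^(1/2) = 243.
Solving, N = 81 and K = 81.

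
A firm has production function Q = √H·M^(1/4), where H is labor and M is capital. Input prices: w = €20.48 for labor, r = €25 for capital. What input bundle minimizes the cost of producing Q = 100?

Cost minimization requires the marginal rate of technical substitution to equal the input-price ratio: MP_H/MP_M = w/r.
Here MP_H/MP_M = (1/2)·(M/H)/(1/4) = 2·(M/H). Setting this equal to 20.48/25 = 0.8192 gives M = 0.4096H.
Substituting into Q = 100: H^(1/2)·(0.4096H)^(1/4) = 100.
Solving, H = 625 and M = 256.

H* = 625, M* = 256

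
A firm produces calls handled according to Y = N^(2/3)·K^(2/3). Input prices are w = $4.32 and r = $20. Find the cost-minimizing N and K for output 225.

Cost minimization requires the marginal rate of technical substitution to equal the input-price ratio: MP_N/MP_K = w/r.
Here MP_N/MP_K = (2/3)·(K/N)/(2/3) = (K/N). Setting this equal to 4.32/20 = 0.216 gives K = 0.216N.
Substituting into Y = 225: N^(2/3)·(0.216N)^(2/3) = 225.
Solving, N = 125 and K = 27.

N* = 125, K* = 27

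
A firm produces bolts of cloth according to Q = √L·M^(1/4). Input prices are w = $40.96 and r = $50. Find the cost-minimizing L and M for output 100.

Cost minimization requires the marginal rate of technical substitution to equal the input-price ratio: MP_L/MP_M = w/r.
Here MP_L/MP_M = (1/2)·(M/L)/(1/4) = 2·(M/L). Setting this equal to 40.96/50 = 0.8192 gives M = 0.4096L.
Substituting into Q = 100: L^(1/2)·(0.4096L)^(1/4) = 100.
Solving, L = 625 and M = 256.

L* = 625, M* = 256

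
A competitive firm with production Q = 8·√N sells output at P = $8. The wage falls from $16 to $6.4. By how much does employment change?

ΔN = 21

From P·MP_N = w with MP_N = 4·N^(-1/2), the labor demand is N(w) = (32/w)^(2).
At w = 16: N = 4. At w = 6.4: N = 25.
ΔN = 25 − 4 = 21.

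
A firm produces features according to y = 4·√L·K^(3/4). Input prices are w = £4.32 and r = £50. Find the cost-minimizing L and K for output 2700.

Cost minimization requires the marginal rate of technical substitution to equal the input-price ratio: MP_L/MP_K = w/r.
Here MP_L/MP_K = (1/2)·(K/L)/(3/4) = (2/3)·(K/L). Setting this equal to 4.32/50 = 0.0864 gives K = 0.1296L.
Substituting into y = 2700: 4·L^(1/2)·(0.1296L)^(3/4) = 2700.
Solving, L = 625 and K = 81.

L* = 625, K* = 81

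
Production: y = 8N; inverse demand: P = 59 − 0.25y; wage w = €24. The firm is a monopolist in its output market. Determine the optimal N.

N* = 14

Marginal revenue from the inverse demand is MR = 59 − 0.5y.
The marginal product is MP_N = 8.
A monopolist hires until marginal revenue product equals the wage: MR·MP_N = w.
(59 − 4N)·8 = 24, so N = 14.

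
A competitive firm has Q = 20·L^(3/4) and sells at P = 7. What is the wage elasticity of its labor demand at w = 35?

MP_L = (3/4)·20·L^(-1/4), so P·MP_L = w gives 105·L^(-1/4) = w.
Solving, L(w) = (105/w)^(4). This is a constant-elasticity form: L ∝ w^(−4), so ε = −4.

ε = -4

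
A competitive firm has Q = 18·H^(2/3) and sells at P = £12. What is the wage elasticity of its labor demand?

MP_H = (2/3)·18·H^(-1/3), so P·MP_H = w gives 144·H^(-1/3) = w.
Solving, H(w) = (144/w)^(3). This is a constant-elasticity form: H ∝ w^(−3), so ε = −3.

ε = -3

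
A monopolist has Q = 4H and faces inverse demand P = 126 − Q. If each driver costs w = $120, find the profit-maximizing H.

H* = 12

Marginal revenue from the inverse demand is MR = 126 − 2Q.
The marginal product is MP_H = 4.
A monopolist hires until marginal revenue product equals the wage: MR·MP_H = w.
(126 − 8H)·4 = 120, so H = 12.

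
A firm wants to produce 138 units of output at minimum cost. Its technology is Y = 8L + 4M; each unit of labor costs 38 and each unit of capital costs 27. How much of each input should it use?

The inputs are perfect substitutes, so the firm uses whichever has the lower cost per unit of output.
Cost per unit of output via L is w/8 = 4.75; via M it is r/4 = 6.75. L is cheaper.
Producing Y = 138 with L alone: L = 17.25, M = 0.

L* = 17.25, M* = 0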